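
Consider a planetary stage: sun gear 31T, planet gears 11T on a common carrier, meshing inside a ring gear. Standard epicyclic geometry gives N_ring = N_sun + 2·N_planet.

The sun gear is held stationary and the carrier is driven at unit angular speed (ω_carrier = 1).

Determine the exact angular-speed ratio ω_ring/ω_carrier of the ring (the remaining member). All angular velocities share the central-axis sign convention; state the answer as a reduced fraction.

84/53

N_ring = 31 + 2·11 = 53
31(ω_s−ω_c) = −53(ω_r−ω_c),  ω_s=0, ω_c=1
ω_r = 1 − (31/53)(0−1) = 84/53
ω_r/ω_c = 84/53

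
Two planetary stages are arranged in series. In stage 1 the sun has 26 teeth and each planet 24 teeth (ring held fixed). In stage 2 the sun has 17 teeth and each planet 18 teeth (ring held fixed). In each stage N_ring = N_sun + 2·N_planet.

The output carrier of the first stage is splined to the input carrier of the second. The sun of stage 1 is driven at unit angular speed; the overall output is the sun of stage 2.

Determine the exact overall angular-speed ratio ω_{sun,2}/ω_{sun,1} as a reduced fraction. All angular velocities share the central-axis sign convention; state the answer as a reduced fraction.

Stage 1: N_ring = 26 + 2·24 = 74
Stage 1: 26(ω_s−ω_c) = −74(ω_r−ω_c),  ω_r=0, ω_s=1
Stage 1: 26(1−ω_c) = −74(0−ω_c)  ⇒  100ω_c = 26  ⇒  ω_c = 13/50
  ⇒ ω_c¹/ω_s¹ = 13/50
Stage 2: N_ring = 17 + 2·18 = 53
Stage 2: 17(ω_s−ω_c) = −53(ω_r−ω_c),  ω_r=0, ω_c=1
Stage 2: ω_s = 1 − (53/17)(0−1) = 70/17
  ⇒ ω_s²/ω_c² = 70/17
Coupling ω_c² = ω_c¹ ⇒ overall = 13/50 × 70/17 = 91/85

91/85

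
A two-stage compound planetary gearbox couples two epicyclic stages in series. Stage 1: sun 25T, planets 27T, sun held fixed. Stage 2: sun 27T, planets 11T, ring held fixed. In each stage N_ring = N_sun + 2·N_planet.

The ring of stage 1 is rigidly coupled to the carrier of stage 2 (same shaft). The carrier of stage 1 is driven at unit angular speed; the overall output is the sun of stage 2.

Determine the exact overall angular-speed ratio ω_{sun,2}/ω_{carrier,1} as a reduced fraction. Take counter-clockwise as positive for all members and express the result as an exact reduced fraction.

Stage 1: N_ring = 25 + 2·27 = 79
Stage 1: 25(ω_s−ω_c) = −79(ω_r−ω_c),  ω_s=0, ω_c=1
Stage 1: ω_r = 1 − (25/79)(0−1) = 104/79
  ⇒ ω_r¹/ω_c¹ = 104/79
Stage 2: N_ring = 27 + 2·11 = 49
Stage 2: 27(ω_s−ω_c) = −49(ω_r−ω_c),  ω_r=0, ω_c=1
Stage 2: ω_s = 1 − (49/27)(0−1) = 76/27
  ⇒ ω_s²/ω_c² = 76/27
Coupling ω_c² = ω_r¹ ⇒ overall = 104/79 × 76/27 = 7904/2133

7904/2133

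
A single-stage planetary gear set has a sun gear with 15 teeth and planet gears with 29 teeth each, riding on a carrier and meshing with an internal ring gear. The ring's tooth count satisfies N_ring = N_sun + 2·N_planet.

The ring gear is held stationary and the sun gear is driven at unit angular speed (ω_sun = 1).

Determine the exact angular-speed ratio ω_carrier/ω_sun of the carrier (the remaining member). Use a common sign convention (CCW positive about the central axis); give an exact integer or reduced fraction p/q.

N_ring = 15 + 2·29 = 73
15(ω_s−ω_c) = −73(ω_r−ω_c),  ω_r=0, ω_s=1
15(1−ω_c) = −73(0−ω_c)  ⇒  88ω_c = 15  ⇒  ω_c = 15/88
ω_c/ω_s = 15/88

15/88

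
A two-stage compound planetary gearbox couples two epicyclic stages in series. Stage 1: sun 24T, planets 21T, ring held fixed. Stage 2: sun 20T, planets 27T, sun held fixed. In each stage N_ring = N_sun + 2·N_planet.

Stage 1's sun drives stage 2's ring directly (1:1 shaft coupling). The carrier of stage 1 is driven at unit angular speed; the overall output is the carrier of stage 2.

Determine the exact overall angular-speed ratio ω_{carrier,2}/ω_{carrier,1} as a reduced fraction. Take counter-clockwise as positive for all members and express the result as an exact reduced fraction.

555/188

Stage 1: N_ring = 24 + 2·21 = 66
Stage 1: 24(ω_s−ω_c) = −66(ω_r−ω_c),  ω_r=0, ω_c=1
Stage 1: ω_s = 1 − (66/24)(0−1) = 15/4
  ⇒ ω_s¹/ω_c¹ = 15/4
Stage 2: N_ring = 20 + 2·27 = 74
Stage 2: 20(ω_s−ω_c) = −74(ω_r−ω_c),  ω_s=0, ω_r=1
Stage 2: 20(0−ω_c) = −74(1−ω_c)  ⇒  94ω_c = 74  ⇒  ω_c = 37/47
  ⇒ ω_c²/ω_r² = 37/47
Coupling ω_r² = ω_s¹ ⇒ overall = 15/4 × 37/47 = 555/188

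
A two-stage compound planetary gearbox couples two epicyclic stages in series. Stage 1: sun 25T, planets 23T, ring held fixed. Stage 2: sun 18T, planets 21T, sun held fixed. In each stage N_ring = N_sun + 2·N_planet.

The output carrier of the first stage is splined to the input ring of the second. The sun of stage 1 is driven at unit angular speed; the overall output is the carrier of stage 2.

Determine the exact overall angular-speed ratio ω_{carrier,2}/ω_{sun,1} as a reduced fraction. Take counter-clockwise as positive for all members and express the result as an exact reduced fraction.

Stage 1: N_ring = 25 + 2·23 = 71
Stage 1: 25(ω_s−ω_c) = −71(ω_r−ω_c),  ω_r=0, ω_s=1
Stage 1: 25(1−ω_c) = −71(0−ω_c)  ⇒  96ω_c = 25  ⇒  ω_c = 25/96
  ⇒ ω_c¹/ω_s¹ = 25/96
Stage 2: N_ring = 18 + 2·21 = 60
Stage 2: 18(ω_s−ω_c) = −60(ω_r−ω_c),  ω_s=0, ω_r=1
Stage 2: 18(0−ω_c) = −60(1−ω_c)  ⇒  78ω_c = 60  ⇒  ω_c = 10/13
  ⇒ ω_c²/ω_r² = 10/13
Coupling ω_r² = ω_c¹ ⇒ overall = 25/96 × 10/13 = 125/624

125/624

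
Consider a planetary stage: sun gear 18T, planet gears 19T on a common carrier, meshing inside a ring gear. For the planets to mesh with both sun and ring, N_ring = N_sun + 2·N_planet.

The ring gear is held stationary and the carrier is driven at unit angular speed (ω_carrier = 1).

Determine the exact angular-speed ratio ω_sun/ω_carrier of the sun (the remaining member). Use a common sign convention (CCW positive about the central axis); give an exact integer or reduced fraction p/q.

N_ring = 18 + 2·19 = 56
18(ω_s−ω_c) = −56(ω_r−ω_c),  ω_r=0, ω_c=1
ω_s = 1 − (56/18)(0−1) = 37/9
ω_s/ω_c = 37/9

37/9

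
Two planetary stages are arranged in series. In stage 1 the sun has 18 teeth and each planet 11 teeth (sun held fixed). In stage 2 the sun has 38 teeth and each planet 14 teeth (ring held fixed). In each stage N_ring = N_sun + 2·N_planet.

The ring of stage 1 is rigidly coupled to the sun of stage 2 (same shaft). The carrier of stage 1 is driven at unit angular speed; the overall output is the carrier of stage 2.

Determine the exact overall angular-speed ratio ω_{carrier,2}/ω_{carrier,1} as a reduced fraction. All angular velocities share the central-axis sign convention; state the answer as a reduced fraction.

551/1040

Stage 1: N_ring = 18 + 2·11 = 40
Stage 1: 18(ω_s−ω_c) = −40(ω_r−ω_c),  ω_s=0, ω_c=1
Stage 1: ω_r = 1 − (18/40)(0−1) = 29/20
  ⇒ ω_r¹/ω_c¹ = 29/20
Stage 2: N_ring = 38 + 2·14 = 66
Stage 2: 38(ω_s−ω_c) = −66(ω_r−ω_c),  ω_r=0, ω_s=1
Stage 2: 38(1−ω_c) = −66(0−ω_c)  ⇒  104ω_c = 38  ⇒  ω_c = 19/52
  ⇒ ω_c²/ω_s² = 19/52
Coupling ω_s² = ω_r¹ ⇒ overall = 29/20 × 19/52 = 551/1040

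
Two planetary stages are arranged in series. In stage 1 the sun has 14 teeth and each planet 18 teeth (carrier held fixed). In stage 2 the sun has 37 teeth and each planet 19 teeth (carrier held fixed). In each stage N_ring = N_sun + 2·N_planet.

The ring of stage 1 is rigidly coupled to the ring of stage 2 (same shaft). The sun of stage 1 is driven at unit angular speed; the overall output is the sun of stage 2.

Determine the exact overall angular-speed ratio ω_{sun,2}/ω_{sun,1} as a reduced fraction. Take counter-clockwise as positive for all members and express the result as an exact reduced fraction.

21/37

Stage 1: N_ring = 14 + 2·18 = 50
Stage 1: 14(ω_s−ω_c) = −50(ω_r−ω_c),  ω_c=0, ω_s=1
Stage 1: ω_r = 0 − (14/50)(1−0) = -7/25
  ⇒ ω_r¹/ω_s¹ = -7/25
Stage 2: N_ring = 37 + 2·19 = 75
Stage 2: 37(ω_s−ω_c) = −75(ω_r−ω_c),  ω_c=0, ω_r=1
Stage 2: ω_s = 0 − (75/37)(1−0) = -75/37
  ⇒ ω_s²/ω_r² = -75/37
Coupling ω_r² = ω_r¹ ⇒ overall = -7/25 × -75/37 = 21/37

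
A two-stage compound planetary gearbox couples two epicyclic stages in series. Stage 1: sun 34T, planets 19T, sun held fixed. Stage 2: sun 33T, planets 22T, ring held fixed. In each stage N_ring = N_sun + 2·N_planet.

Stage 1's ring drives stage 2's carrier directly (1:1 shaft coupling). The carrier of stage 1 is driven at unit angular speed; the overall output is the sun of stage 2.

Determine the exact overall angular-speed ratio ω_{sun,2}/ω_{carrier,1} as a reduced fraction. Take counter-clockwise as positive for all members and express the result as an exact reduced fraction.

265/54

Stage 1: N_ring = 34 + 2·19 = 72
Stage 1: 34(ω_s−ω_c) = −72(ω_r−ω_c),  ω_s=0, ω_c=1
Stage 1: ω_r = 1 − (34/72)(0−1) = 53/36
  ⇒ ω_r¹/ω_c¹ = 53/36
Stage 2: N_ring = 33 + 2·22 = 77
Stage 2: 33(ω_s−ω_c) = −77(ω_r−ω_c),  ω_r=0, ω_c=1
Stage 2: ω_s = 1 − (77/33)(0−1) = 10/3
  ⇒ ω_s²/ω_c² = 10/3
Coupling ω_c² = ω_r¹ ⇒ overall = 53/36 × 10/3 = 265/54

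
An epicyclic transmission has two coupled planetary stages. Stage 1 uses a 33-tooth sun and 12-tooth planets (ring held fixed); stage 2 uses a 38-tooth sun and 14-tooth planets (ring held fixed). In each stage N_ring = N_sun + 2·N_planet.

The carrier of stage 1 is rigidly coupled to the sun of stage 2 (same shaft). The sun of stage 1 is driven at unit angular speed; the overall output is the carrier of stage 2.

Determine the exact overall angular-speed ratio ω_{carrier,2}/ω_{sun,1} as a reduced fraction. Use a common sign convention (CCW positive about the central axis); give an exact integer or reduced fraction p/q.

Stage 1: N_ring = 33 + 2·12 = 57
Stage 1: 33(ω_s−ω_c) = −57(ω_r−ω_c),  ω_r=0, ω_s=1
Stage 1: 33(1−ω_c) = −57(0−ω_c)  ⇒  90ω_c = 33  ⇒  ω_c = 11/30
  ⇒ ω_c¹/ω_s¹ = 11/30
Stage 2: N_ring = 38 + 2·14 = 66
Stage 2: 38(ω_s−ω_c) = −66(ω_r−ω_c),  ω_r=0, ω_s=1
Stage 2: 38(1−ω_c) = −66(0−ω_c)  ⇒  104ω_c = 38  ⇒  ω_c = 19/52
  ⇒ ω_c²/ω_s² = 19/52
Coupling ω_s² = ω_c¹ ⇒ overall = 11/30 × 19/52 = 209/1560

209/1560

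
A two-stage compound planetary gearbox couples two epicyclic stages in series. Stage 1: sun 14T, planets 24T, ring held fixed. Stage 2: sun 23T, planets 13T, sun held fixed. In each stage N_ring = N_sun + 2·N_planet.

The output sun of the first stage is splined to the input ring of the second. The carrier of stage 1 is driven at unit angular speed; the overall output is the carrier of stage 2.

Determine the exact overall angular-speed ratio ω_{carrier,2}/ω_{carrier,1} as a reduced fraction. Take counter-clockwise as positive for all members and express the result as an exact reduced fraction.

133/36

Stage 1: N_ring = 14 + 2·24 = 62
Stage 1: 14(ω_s−ω_c) = −62(ω_r−ω_c),  ω_r=0, ω_c=1
Stage 1: ω_s = 1 − (62/14)(0−1) = 38/7
  ⇒ ω_s¹/ω_c¹ = 38/7
Stage 2: N_ring = 23 + 2·13 = 49
Stage 2: 23(ω_s−ω_c) = −49(ω_r−ω_c),  ω_s=0, ω_r=1
Stage 2: 23(0−ω_c) = −49(1−ω_c)  ⇒  72ω_c = 49  ⇒  ω_c = 49/72
  ⇒ ω_c²/ω_r² = 49/72
Coupling ω_r² = ω_s¹ ⇒ overall = 38/7 × 49/72 = 133/36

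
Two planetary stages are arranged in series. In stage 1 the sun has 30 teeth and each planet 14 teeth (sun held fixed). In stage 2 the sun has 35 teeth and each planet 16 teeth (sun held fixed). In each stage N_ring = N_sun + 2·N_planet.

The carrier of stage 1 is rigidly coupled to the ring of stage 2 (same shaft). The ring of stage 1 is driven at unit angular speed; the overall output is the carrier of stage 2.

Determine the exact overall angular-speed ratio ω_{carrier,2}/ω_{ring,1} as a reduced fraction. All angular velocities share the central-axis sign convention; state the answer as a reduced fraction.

1943/4488

Stage 1: N_ring = 30 + 2·14 = 58
Stage 1: 30(ω_s−ω_c) = −58(ω_r−ω_c),  ω_s=0, ω_r=1
Stage 1: 30(0−ω_c) = −58(1−ω_c)  ⇒  88ω_c = 58  ⇒  ω_c = 29/44
  ⇒ ω_c¹/ω_r¹ = 29/44
Stage 2: N_ring = 35 + 2·16 = 67
Stage 2: 35(ω_s−ω_c) = −67(ω_r−ω_c),  ω_s=0, ω_r=1
Stage 2: 35(0−ω_c) = −67(1−ω_c)  ⇒  102ω_c = 67  ⇒  ω_c = 67/102
  ⇒ ω_c²/ω_r² = 67/102
Coupling ω_r² = ω_c¹ ⇒ overall = 29/44 × 67/102 = 1943/4488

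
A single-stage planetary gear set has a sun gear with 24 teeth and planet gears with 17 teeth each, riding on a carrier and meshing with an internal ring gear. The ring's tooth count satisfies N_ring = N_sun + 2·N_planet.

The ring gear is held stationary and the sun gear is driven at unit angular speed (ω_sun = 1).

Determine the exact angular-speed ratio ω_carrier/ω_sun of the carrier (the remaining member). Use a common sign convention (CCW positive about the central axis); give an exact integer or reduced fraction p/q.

N_ring = 24 + 2·17 = 58
24(ω_s−ω_c) = −58(ω_r−ω_c),  ω_r=0, ω_s=1
24(1−ω_c) = −58(0−ω_c)  ⇒  82ω_c = 24  ⇒  ω_c = 12/41
ω_c/ω_s = 12/41

12/41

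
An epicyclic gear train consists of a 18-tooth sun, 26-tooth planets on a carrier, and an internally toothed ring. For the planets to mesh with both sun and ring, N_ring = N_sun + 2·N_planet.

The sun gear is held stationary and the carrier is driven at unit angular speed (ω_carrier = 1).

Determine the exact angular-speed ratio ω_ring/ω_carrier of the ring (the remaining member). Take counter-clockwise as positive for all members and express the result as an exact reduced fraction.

44/35

N_ring = 18 + 2·26 = 70
18(ω_s−ω_c) = −70(ω_r−ω_c),  ω_s=0, ω_c=1
ω_r = 1 − (18/70)(0−1) = 44/35
ω_r/ω_c = 44/35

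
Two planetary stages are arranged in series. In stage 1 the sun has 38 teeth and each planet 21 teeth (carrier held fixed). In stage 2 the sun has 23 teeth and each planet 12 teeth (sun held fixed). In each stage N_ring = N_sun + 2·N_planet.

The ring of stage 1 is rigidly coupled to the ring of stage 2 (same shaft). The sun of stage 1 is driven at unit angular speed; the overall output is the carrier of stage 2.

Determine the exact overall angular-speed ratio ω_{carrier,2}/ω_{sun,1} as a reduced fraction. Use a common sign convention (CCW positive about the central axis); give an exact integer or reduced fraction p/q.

-893/2800

Stage 1: N_ring = 38 + 2·21 = 80
Stage 1: 38(ω_s−ω_c) = −80(ω_r−ω_c),  ω_c=0, ω_s=1
Stage 1: ω_r = 0 − (38/80)(1−0) = -19/40
  ⇒ ω_r¹/ω_s¹ = -19/40
Stage 2: N_ring = 23 + 2·12 = 47
Stage 2: 23(ω_s−ω_c) = −47(ω_r−ω_c),  ω_s=0, ω_r=1
Stage 2: 23(0−ω_c) = −47(1−ω_c)  ⇒  70ω_c = 47  ⇒  ω_c = 47/70
  ⇒ ω_c²/ω_r² = 47/70
Coupling ω_r² = ω_r¹ ⇒ overall = -19/40 × 47/70 = -893/2800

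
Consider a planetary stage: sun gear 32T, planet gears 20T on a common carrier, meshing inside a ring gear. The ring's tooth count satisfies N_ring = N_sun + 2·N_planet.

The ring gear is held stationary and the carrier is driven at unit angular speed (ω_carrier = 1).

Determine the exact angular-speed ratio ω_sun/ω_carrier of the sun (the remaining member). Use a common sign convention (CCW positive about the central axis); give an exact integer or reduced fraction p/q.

N_ring = 32 + 2·20 = 72
32(ω_s−ω_c) = −72(ω_r−ω_c),  ω_r=0, ω_c=1
ω_s = 1 − (72/32)(0−1) = 13/4
ω_s/ω_c = 13/4

13/4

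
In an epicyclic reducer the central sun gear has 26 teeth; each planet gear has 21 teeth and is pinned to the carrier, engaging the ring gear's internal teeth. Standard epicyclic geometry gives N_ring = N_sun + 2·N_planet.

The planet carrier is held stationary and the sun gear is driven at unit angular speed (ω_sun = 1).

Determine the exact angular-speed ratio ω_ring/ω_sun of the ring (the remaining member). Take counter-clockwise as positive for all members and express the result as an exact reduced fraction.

N_ring = 26 + 2·21 = 68
26(ω_s−ω_c) = −68(ω_r−ω_c),  ω_c=0, ω_s=1
ω_r = 0 − (26/68)(1−0) = -13/34
ω_r/ω_s = -13/34

-13/34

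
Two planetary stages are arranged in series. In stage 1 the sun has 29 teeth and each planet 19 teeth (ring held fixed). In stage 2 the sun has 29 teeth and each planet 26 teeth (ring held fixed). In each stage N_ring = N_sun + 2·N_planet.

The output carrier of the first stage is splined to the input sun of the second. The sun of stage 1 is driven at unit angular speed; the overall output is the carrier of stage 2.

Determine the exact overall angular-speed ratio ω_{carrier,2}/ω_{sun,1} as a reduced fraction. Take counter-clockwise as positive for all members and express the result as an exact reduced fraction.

Stage 1: N_ring = 29 + 2·19 = 67
Stage 1: 29(ω_s−ω_c) = −67(ω_r−ω_c),  ω_r=0, ω_s=1
Stage 1: 29(1−ω_c) = −67(0−ω_c)  ⇒  96ω_c = 29  ⇒  ω_c = 29/96
  ⇒ ω_c¹/ω_s¹ = 29/96
Stage 2: N_ring = 29 + 2·26 = 81
Stage 2: 29(ω_s−ω_c) = −81(ω_r−ω_c),  ω_r=0, ω_s=1
Stage 2: 29(1−ω_c) = −81(0−ω_c)  ⇒  110ω_c = 29  ⇒  ω_c = 29/110
  ⇒ ω_c²/ω_s² = 29/110
Coupling ω_s² = ω_c¹ ⇒ overall = 29/96 × 29/110 = 841/10560

841/10560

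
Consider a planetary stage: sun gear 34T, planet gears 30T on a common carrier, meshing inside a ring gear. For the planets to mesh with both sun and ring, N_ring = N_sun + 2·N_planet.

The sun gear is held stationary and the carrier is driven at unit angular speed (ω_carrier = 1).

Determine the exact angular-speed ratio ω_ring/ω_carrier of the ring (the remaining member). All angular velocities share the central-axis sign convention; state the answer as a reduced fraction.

64/47

N_ring = 34 + 2·30 = 94
34(ω_s−ω_c) = −94(ω_r−ω_c),  ω_s=0, ω_c=1
ω_r = 1 − (34/94)(0−1) = 64/47
ω_r/ω_c = 64/47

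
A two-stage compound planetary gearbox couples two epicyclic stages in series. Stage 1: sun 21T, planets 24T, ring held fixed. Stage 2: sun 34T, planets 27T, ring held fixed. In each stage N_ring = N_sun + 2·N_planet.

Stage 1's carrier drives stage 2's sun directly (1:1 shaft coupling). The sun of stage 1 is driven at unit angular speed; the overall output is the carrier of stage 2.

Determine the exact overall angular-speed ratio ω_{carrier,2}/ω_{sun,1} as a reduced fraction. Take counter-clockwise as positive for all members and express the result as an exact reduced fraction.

119/1830

Stage 1: N_ring = 21 + 2·24 = 69
Stage 1: 21(ω_s−ω_c) = −69(ω_r−ω_c),  ω_r=0, ω_s=1
Stage 1: 21(1−ω_c) = −69(0−ω_c)  ⇒  90ω_c = 21  ⇒  ω_c = 7/30
  ⇒ ω_c¹/ω_s¹ = 7/30
Stage 2: N_ring = 34 + 2·27 = 88
Stage 2: 34(ω_s−ω_c) = −88(ω_r−ω_c),  ω_r=0, ω_s=1
Stage 2: 34(1−ω_c) = −88(0−ω_c)  ⇒  122ω_c = 34  ⇒  ω_c = 17/61
  ⇒ ω_c²/ω_s² = 17/61
Coupling ω_s² = ω_c¹ ⇒ overall = 7/30 × 17/61 = 119/1830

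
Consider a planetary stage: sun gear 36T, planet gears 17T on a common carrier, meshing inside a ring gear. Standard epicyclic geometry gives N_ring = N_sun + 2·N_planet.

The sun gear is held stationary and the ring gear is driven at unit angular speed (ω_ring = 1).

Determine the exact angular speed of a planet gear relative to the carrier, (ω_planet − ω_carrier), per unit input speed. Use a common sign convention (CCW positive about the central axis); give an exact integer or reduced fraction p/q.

1260/901

N_ring = 36 + 2·17 = 70
36(ω_s−ω_c) = −70(ω_r−ω_c),  ω_s=0, ω_r=1
36(0−ω_c) = −70(1−ω_c)  ⇒  106ω_c = 70  ⇒  ω_c = 35/53
sun–planet: 36·(0−35/53) = −17·(ω_p−ω_c)  ⇒  ω_p−ω_c = −(36/17)·(-35/53) = 1260/901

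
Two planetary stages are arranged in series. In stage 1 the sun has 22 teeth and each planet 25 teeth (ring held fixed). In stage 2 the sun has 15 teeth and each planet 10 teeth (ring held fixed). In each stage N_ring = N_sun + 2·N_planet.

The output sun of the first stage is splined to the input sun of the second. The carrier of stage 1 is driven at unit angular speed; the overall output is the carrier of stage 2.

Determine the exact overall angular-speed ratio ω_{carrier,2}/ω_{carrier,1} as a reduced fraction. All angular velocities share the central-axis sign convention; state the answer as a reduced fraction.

141/110

Stage 1: N_ring = 22 + 2·25 = 72
Stage 1: 22(ω_s−ω_c) = −72(ω_r−ω_c),  ω_r=0, ω_c=1
Stage 1: ω_s = 1 − (72/22)(0−1) = 47/11
  ⇒ ω_s¹/ω_c¹ = 47/11
Stage 2: N_ring = 15 + 2·10 = 35
Stage 2: 15(ω_s−ω_c) = −35(ω_r−ω_c),  ω_r=0, ω_s=1
Stage 2: 15(1−ω_c) = −35(0−ω_c)  ⇒  50ω_c = 15  ⇒  ω_c = 3/10
  ⇒ ω_c²/ω_s² = 3/10
Coupling ω_s² = ω_s¹ ⇒ overall = 47/11 × 3/10 = 141/110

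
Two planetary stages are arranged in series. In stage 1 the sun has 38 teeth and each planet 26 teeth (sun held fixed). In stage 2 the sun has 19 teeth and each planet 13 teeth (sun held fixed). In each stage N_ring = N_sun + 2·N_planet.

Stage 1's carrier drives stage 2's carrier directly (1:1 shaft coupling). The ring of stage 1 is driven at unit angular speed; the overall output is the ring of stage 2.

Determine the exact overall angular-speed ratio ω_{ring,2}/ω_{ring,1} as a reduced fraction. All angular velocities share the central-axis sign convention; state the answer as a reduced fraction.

Stage 1: N_ring = 38 + 2·26 = 90
Stage 1: 38(ω_s−ω_c) = −90(ω_r−ω_c),  ω_s=0, ω_r=1
Stage 1: 38(0−ω_c) = −90(1−ω_c)  ⇒  128ω_c = 90  ⇒  ω_c = 45/64
  ⇒ ω_c¹/ω_r¹ = 45/64
Stage 2: N_ring = 19 + 2·13 = 45
Stage 2: 19(ω_s−ω_c) = −45(ω_r−ω_c),  ω_s=0, ω_c=1
Stage 2: ω_r = 1 − (19/45)(0−1) = 64/45
  ⇒ ω_r²/ω_c² = 64/45
Coupling ω_c² = ω_c¹ ⇒ overall = 45/64 × 64/45 = 1

1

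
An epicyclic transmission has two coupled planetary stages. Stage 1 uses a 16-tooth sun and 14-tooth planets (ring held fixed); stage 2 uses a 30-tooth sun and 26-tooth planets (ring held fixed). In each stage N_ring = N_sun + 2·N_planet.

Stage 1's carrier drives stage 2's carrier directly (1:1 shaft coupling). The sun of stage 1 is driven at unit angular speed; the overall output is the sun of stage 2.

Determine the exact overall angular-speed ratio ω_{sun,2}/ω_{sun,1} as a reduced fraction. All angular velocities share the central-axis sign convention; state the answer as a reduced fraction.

Stage 1: N_ring = 16 + 2·14 = 44
Stage 1: 16(ω_s−ω_c) = −44(ω_r−ω_c),  ω_r=0, ω_s=1
Stage 1: 16(1−ω_c) = −44(0−ω_c)  ⇒  60ω_c = 16  ⇒  ω_c = 4/15
  ⇒ ω_c¹/ω_s¹ = 4/15
Stage 2: N_ring = 30 + 2·26 = 82
Stage 2: 30(ω_s−ω_c) = −82(ω_r−ω_c),  ω_r=0, ω_c=1
Stage 2: ω_s = 1 − (82/30)(0−1) = 56/15
  ⇒ ω_s²/ω_c² = 56/15
Coupling ω_c² = ω_c¹ ⇒ overall = 4/15 × 56/15 = 224/225

224/225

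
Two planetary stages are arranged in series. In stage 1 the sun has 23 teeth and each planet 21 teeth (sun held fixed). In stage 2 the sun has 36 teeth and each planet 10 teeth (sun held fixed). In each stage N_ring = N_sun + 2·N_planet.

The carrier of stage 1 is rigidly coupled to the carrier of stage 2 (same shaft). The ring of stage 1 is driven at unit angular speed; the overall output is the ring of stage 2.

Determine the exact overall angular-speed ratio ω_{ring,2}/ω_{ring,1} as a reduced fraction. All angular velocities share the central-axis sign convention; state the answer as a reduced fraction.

1495/1232

Stage 1: N_ring = 23 + 2·21 = 65
Stage 1: 23(ω_s−ω_c) = −65(ω_r−ω_c),  ω_s=0, ω_r=1
Stage 1: 23(0−ω_c) = −65(1−ω_c)  ⇒  88ω_c = 65  ⇒  ω_c = 65/88
  ⇒ ω_c¹/ω_r¹ = 65/88
Stage 2: N_ring = 36 + 2·10 = 56
Stage 2: 36(ω_s−ω_c) = −56(ω_r−ω_c),  ω_s=0, ω_c=1
Stage 2: ω_r = 1 − (36/56)(0−1) = 23/14
  ⇒ ω_r²/ω_c² = 23/14
Coupling ω_c² = ω_c¹ ⇒ overall = 65/88 × 23/14 = 1495/1232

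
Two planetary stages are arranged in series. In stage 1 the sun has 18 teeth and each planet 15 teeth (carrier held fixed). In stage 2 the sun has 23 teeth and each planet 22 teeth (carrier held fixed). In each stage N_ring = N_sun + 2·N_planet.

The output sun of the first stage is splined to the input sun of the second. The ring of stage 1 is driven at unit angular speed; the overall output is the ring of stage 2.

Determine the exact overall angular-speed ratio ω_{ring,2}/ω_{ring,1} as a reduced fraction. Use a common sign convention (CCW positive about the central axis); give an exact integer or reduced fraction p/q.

Stage 1: N_ring = 18 + 2·15 = 48
Stage 1: 18(ω_s−ω_c) = −48(ω_r−ω_c),  ω_c=0, ω_r=1
Stage 1: ω_s = 0 − (48/18)(1−0) = -8/3
  ⇒ ω_s¹/ω_r¹ = -8/3
Stage 2: N_ring = 23 + 2·22 = 67
Stage 2: 23(ω_s−ω_c) = −67(ω_r−ω_c),  ω_c=0, ω_s=1
Stage 2: ω_r = 0 − (23/67)(1−0) = -23/67
  ⇒ ω_r²/ω_s² = -23/67
Coupling ω_s² = ω_s¹ ⇒ overall = -8/3 × -23/67 = 184/201

184/201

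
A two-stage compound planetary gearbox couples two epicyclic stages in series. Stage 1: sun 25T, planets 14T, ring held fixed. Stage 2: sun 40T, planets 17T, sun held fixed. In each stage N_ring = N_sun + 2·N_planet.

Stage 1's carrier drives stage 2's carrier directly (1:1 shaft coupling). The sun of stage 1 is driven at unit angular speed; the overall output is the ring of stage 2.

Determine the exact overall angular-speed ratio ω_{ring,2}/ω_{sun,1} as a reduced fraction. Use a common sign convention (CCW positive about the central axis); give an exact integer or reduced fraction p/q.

475/962

Stage 1: N_ring = 25 + 2·14 = 53
Stage 1: 25(ω_s−ω_c) = −53(ω_r−ω_c),  ω_r=0, ω_s=1
Stage 1: 25(1−ω_c) = −53(0−ω_c)  ⇒  78ω_c = 25  ⇒  ω_c = 25/78
  ⇒ ω_c¹/ω_s¹ = 25/78
Stage 2: N_ring = 40 + 2·17 = 74
Stage 2: 40(ω_s−ω_c) = −74(ω_r−ω_c),  ω_s=0, ω_c=1
Stage 2: ω_r = 1 − (40/74)(0−1) = 57/37
  ⇒ ω_r²/ω_c² = 57/37
Coupling ω_c² = ω_c¹ ⇒ overall = 25/78 × 57/37 = 475/962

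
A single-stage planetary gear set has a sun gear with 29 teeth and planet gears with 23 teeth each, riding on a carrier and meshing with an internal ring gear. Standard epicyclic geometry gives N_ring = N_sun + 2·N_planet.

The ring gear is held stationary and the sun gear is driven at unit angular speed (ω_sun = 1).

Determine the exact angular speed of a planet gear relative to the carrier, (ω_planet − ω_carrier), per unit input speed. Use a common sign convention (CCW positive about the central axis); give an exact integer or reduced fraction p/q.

N_ring = 29 + 2·23 = 75
29(ω_s−ω_c) = −75(ω_r−ω_c),  ω_r=0, ω_s=1
29(1−ω_c) = −75(0−ω_c)  ⇒  104ω_c = 29  ⇒  ω_c = 29/104
sun–planet: 29·(1−29/104) = −23·(ω_p−ω_c)  ⇒  ω_p−ω_c = −(29/23)·(75/104) = -2175/2392

-2175/2392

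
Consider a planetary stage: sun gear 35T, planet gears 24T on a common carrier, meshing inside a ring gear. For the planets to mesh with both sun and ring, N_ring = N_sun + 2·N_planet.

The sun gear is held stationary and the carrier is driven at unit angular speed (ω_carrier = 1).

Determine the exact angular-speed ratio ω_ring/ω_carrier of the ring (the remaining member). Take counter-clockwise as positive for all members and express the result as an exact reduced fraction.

118/83

N_ring = 35 + 2·24 = 83
35(ω_s−ω_c) = −83(ω_r−ω_c),  ω_s=0, ω_c=1
ω_r = 1 − (35/83)(0−1) = 118/83
ω_r/ω_c = 118/83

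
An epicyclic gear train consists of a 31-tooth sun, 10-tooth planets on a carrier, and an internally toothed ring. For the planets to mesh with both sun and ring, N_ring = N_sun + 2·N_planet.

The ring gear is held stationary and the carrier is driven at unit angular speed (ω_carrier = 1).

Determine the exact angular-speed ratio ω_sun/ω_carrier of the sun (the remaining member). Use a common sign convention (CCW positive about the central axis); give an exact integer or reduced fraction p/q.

82/31

N_ring = 31 + 2·10 = 51
31(ω_s−ω_c) = −51(ω_r−ω_c),  ω_r=0, ω_c=1
ω_s = 1 − (51/31)(0−1) = 82/31
ω_s/ω_c = 82/31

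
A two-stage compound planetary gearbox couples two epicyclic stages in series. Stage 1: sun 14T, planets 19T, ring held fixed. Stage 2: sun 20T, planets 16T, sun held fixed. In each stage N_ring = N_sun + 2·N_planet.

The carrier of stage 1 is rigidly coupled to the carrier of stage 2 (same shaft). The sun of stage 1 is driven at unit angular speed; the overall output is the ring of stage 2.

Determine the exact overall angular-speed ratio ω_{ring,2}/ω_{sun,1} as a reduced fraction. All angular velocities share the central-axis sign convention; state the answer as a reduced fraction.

42/143

Stage 1: N_ring = 14 + 2·19 = 52
Stage 1: 14(ω_s−ω_c) = −52(ω_r−ω_c),  ω_r=0, ω_s=1
Stage 1: 14(1−ω_c) = −52(0−ω_c)  ⇒  66ω_c = 14  ⇒  ω_c = 7/33
  ⇒ ω_c¹/ω_s¹ = 7/33
Stage 2: N_ring = 20 + 2·16 = 52
Stage 2: 20(ω_s−ω_c) = −52(ω_r−ω_c),  ω_s=0, ω_c=1
Stage 2: ω_r = 1 − (20/52)(0−1) = 18/13
  ⇒ ω_r²/ω_c² = 18/13
Coupling ω_c² = ω_c¹ ⇒ overall = 7/33 × 18/13 = 42/143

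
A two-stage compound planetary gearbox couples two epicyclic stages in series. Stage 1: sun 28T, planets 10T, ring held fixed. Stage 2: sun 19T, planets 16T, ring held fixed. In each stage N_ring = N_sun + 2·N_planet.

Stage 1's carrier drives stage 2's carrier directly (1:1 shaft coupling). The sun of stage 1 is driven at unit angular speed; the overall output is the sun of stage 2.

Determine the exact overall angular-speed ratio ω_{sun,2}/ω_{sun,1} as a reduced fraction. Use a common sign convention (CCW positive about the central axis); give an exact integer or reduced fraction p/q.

490/361

Stage 1: N_ring = 28 + 2·10 = 48
Stage 1: 28(ω_s−ω_c) = −48(ω_r−ω_c),  ω_r=0, ω_s=1
Stage 1: 28(1−ω_c) = −48(0−ω_c)  ⇒  76ω_c = 28  ⇒  ω_c = 7/19
  ⇒ ω_c¹/ω_s¹ = 7/19
Stage 2: N_ring = 19 + 2·16 = 51
Stage 2: 19(ω_s−ω_c) = −51(ω_r−ω_c),  ω_r=0, ω_c=1
Stage 2: ω_s = 1 − (51/19)(0−1) = 70/19
  ⇒ ω_s²/ω_c² = 70/19
Coupling ω_c² = ω_c¹ ⇒ overall = 7/19 × 70/19 = 490/361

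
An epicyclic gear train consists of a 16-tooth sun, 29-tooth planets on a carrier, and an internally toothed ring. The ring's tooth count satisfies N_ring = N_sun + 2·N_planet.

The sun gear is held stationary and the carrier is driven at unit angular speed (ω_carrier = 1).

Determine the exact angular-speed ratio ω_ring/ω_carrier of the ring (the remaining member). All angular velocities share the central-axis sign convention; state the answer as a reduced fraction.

N_ring = 16 + 2·29 = 74
16(ω_s−ω_c) = −74(ω_r−ω_c),  ω_s=0, ω_c=1
ω_r = 1 − (16/74)(0−1) = 45/37
ω_r/ω_c = 45/37

45/37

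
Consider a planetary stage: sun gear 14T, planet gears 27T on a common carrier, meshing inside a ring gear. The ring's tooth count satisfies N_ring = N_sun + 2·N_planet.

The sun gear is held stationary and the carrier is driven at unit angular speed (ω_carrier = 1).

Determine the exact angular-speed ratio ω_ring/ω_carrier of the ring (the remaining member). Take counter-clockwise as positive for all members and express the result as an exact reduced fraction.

41/34

N_ring = 14 + 2·27 = 68
14(ω_s−ω_c) = −68(ω_r−ω_c),  ω_s=0, ω_c=1
ω_r = 1 − (14/68)(0−1) = 41/34
ω_r/ω_c = 41/34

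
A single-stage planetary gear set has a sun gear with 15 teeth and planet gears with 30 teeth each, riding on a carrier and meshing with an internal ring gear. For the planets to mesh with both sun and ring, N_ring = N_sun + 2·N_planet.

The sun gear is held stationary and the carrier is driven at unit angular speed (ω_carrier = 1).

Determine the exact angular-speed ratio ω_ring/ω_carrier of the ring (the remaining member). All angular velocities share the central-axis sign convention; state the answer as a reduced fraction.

N_ring = 15 + 2·30 = 75
15(ω_s−ω_c) = −75(ω_r−ω_c),  ω_s=0, ω_c=1
ω_r = 1 − (15/75)(0−1) = 6/5
ω_r/ω_c = 6/5

6/5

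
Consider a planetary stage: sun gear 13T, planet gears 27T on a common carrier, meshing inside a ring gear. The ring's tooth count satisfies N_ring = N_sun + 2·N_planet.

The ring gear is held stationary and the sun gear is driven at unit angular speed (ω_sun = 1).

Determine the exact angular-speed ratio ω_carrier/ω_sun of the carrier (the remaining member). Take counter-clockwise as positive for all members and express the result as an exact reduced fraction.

13/80

N_ring = 13 + 2·27 = 67
13(ω_s−ω_c) = −67(ω_r−ω_c),  ω_r=0, ω_s=1
13(1−ω_c) = −67(0−ω_c)  ⇒  80ω_c = 13  ⇒  ω_c = 13/80
ω_c/ω_s = 13/80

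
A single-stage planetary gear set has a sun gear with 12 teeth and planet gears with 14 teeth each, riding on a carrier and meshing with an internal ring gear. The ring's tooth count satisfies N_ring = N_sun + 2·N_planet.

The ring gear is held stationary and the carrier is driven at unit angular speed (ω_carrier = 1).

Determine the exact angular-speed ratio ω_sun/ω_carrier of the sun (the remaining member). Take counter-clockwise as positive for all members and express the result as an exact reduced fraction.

13/3

N_ring = 12 + 2·14 = 40
12(ω_s−ω_c) = −40(ω_r−ω_c),  ω_r=0, ω_c=1
ω_s = 1 − (40/12)(0−1) = 13/3
ω_s/ω_c = 13/3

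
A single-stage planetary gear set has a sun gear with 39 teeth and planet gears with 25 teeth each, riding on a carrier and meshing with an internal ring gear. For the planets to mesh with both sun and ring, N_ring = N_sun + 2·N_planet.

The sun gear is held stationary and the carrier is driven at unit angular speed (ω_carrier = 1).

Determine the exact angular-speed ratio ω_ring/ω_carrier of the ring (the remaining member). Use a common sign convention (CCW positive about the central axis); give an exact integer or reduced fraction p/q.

128/89

N_ring = 39 + 2·25 = 89
39(ω_s−ω_c) = −89(ω_r−ω_c),  ω_s=0, ω_c=1
ω_r = 1 − (39/89)(0−1) = 128/89
ω_r/ω_c = 128/89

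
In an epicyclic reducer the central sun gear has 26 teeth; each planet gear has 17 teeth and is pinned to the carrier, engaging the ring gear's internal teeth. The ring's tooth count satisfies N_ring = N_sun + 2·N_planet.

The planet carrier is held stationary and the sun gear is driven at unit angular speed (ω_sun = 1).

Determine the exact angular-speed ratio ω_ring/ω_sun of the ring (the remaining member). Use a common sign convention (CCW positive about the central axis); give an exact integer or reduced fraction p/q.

N_ring = 26 + 2·17 = 60
26(ω_s−ω_c) = −60(ω_r−ω_c),  ω_c=0, ω_s=1
ω_r = 0 − (26/60)(1−0) = -13/30
ω_r/ω_s = -13/30

-13/30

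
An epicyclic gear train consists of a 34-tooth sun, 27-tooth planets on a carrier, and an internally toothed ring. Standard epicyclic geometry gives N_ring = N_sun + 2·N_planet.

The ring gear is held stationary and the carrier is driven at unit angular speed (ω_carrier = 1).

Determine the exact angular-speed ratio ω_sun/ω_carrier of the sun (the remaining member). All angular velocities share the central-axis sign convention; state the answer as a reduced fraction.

61/17

N_ring = 34 + 2·27 = 88
34(ω_s−ω_c) = −88(ω_r−ω_c),  ω_r=0, ω_c=1
ω_s = 1 − (88/34)(0−1) = 61/17
ω_s/ω_c = 61/17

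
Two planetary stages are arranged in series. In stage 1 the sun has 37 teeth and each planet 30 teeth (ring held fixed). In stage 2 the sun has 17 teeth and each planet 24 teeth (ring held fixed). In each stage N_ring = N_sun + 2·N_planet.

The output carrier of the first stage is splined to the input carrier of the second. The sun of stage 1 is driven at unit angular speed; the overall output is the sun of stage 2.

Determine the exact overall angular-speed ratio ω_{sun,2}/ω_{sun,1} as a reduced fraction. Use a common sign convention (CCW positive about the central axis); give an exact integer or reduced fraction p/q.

Stage 1: N_ring = 37 + 2·30 = 97
Stage 1: 37(ω_s−ω_c) = −97(ω_r−ω_c),  ω_r=0, ω_s=1
Stage 1: 37(1−ω_c) = −97(0−ω_c)  ⇒  134ω_c = 37  ⇒  ω_c = 37/134
  ⇒ ω_c¹/ω_s¹ = 37/134
Stage 2: N_ring = 17 + 2·24 = 65
Stage 2: 17(ω_s−ω_c) = −65(ω_r−ω_c),  ω_r=0, ω_c=1
Stage 2: ω_s = 1 − (65/17)(0−1) = 82/17
  ⇒ ω_s²/ω_c² = 82/17
Coupling ω_c² = ω_c¹ ⇒ overall = 37/134 × 82/17 = 1517/1139

1517/1139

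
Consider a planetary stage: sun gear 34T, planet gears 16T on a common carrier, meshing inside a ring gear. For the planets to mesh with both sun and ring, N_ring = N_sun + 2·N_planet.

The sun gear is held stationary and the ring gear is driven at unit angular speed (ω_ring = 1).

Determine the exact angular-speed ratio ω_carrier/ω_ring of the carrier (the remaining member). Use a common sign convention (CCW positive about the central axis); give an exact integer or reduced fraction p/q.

33/50

N_ring = 34 + 2·16 = 66
34(ω_s−ω_c) = −66(ω_r−ω_c),  ω_s=0, ω_r=1
34(0−ω_c) = −66(1−ω_c)  ⇒  100ω_c = 66  ⇒  ω_c = 33/50
ω_c/ω_r = 33/50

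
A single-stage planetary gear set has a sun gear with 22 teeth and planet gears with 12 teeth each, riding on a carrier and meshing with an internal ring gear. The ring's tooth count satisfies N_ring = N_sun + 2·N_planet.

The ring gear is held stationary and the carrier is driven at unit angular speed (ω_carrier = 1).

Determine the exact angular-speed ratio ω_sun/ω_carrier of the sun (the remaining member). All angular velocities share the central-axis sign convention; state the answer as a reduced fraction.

34/11

N_ring = 22 + 2·12 = 46
22(ω_s−ω_c) = −46(ω_r−ω_c),  ω_r=0, ω_c=1
ω_s = 1 − (46/22)(0−1) = 34/11
ω_s/ω_c = 34/11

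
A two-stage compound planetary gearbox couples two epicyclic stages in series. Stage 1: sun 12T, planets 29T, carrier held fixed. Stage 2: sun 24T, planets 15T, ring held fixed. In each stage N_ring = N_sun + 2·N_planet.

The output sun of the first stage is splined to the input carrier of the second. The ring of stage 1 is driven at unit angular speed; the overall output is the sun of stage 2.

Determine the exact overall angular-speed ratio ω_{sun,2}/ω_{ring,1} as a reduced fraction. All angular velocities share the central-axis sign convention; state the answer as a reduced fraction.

-455/24

Stage 1: N_ring = 12 + 2·29 = 70
Stage 1: 12(ω_s−ω_c) = −70(ω_r−ω_c),  ω_c=0, ω_r=1
Stage 1: ω_s = 0 − (70/12)(1−0) = -35/6
  ⇒ ω_s¹/ω_r¹ = -35/6
Stage 2: N_ring = 24 + 2·15 = 54
Stage 2: 24(ω_s−ω_c) = −54(ω_r−ω_c),  ω_r=0, ω_c=1
Stage 2: ω_s = 1 − (54/24)(0−1) = 13/4
  ⇒ ω_s²/ω_c² = 13/4
Coupling ω_c² = ω_s¹ ⇒ overall = -35/6 × 13/4 = -455/24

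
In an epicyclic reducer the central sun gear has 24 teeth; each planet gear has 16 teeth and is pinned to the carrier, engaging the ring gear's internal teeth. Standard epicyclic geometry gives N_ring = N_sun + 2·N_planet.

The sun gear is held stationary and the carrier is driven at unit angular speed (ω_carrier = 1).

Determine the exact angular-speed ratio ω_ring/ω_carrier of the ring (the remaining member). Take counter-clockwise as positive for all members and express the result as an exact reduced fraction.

N_ring = 24 + 2·16 = 56
24(ω_s−ω_c) = −56(ω_r−ω_c),  ω_s=0, ω_c=1
ω_r = 1 − (24/56)(0−1) = 10/7
ω_r/ω_c = 10/7

10/7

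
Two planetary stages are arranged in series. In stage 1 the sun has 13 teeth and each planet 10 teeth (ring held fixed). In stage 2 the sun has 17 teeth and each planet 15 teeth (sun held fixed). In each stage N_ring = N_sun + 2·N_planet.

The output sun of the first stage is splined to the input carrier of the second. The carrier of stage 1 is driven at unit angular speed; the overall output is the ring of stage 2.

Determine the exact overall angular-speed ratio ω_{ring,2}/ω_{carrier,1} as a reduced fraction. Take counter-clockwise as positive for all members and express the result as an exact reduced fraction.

2944/611

Stage 1: N_ring = 13 + 2·10 = 33
Stage 1: 13(ω_s−ω_c) = −33(ω_r−ω_c),  ω_r=0, ω_c=1
Stage 1: ω_s = 1 − (33/13)(0−1) = 46/13
  ⇒ ω_s¹/ω_c¹ = 46/13
Stage 2: N_ring = 17 + 2·15 = 47
Stage 2: 17(ω_s−ω_c) = −47(ω_r−ω_c),  ω_s=0, ω_c=1
Stage 2: ω_r = 1 − (17/47)(0−1) = 64/47
  ⇒ ω_r²/ω_c² = 64/47
Coupling ω_c² = ω_s¹ ⇒ overall = 46/13 × 64/47 = 2944/611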